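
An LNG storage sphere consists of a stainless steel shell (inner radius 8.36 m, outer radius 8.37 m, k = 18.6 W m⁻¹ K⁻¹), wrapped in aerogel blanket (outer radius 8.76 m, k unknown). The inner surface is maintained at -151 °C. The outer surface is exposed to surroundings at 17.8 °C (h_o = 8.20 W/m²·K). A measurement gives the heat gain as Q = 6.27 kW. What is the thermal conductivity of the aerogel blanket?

k = 0.0158 W/m·K

ΣR = ΔT/Q = |-151 − 17.8|/6270 = 0.02692 K/W
Known resistances:
  R_stainless steel = (1/8.36 − 1/8.37)/(4πk) = 1.429×10^-4/(4π·18.6) = 6.114×10^-7 K/W
  R_conv,out = 1/(4πr²h) = 1/(4π·8.76²·8.20) = 1.265×10^-4 K/W
R_aerogel blanket = ΣR − ΣR_known = 0.02692 − 1.271×10^-4 = 0.02679 K/W
(1/r₁−1/r₂)/(4πk) = 0.02679 ⇒ k = 0.005319/(4π·0.02679) = 0.0158 W/m·K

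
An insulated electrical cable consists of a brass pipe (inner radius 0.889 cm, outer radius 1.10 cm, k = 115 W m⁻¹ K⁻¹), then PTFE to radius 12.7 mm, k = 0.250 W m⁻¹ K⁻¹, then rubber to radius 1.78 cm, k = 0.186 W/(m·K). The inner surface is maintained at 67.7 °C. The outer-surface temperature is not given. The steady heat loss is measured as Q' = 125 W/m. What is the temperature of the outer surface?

Series resistances:
  R'_brass = ln(0.0110/0.00889)/(2πk) = 0.2130/(2π·115) = 2.947×10^-4 m·K/W
  R'_PTFE = ln(0.0127/0.0110)/(2πk) = 0.1437/(2π·0.250) = 0.09149 m·K/W
  R'_rubber = ln(0.0178/0.0127)/(2πk) = 0.3376/(2π·0.186) = 0.2889 m·K/W
ΣR = 0.3807 m·K/W
ΔT = Q'·ΣR = 125 × 0.3807 = 47.59 K
Heat flows outward, so T_out = T_in − ΔT = 67.7 − 47.59 = 20.1 °C

T_out = 20.1 °C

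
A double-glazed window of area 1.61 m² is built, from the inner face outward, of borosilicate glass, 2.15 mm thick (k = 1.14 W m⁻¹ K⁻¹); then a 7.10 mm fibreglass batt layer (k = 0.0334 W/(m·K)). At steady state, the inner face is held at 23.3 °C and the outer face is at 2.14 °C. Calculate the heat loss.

Series thermal resistances, inner to outer:
  R_borosilicate glass = L/(kA) = 0.00215/(1.14·1.61) = 0.001171 K/W
  R_fibreglass batt = L/(kA) = 0.00710/(0.0334·1.61) = 0.1320 K/W
ΣR = 0.001171 + 0.1320 = 0.1332 K/W
Q = ΔT/ΣR = (23.3 °C − 2.14 °C)/0.1332 = 159 W

Q = 159 W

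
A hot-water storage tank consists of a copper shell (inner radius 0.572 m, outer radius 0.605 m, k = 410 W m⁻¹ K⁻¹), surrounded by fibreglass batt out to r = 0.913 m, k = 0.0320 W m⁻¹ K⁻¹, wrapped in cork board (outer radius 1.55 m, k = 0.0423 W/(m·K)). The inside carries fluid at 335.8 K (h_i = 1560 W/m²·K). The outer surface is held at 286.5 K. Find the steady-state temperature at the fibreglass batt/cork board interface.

T = 305.2 K

Treat each layer as a resistance in series:
  R_conv,in = 1/(4πr²h) = 1/(4π·0.572²·1560) = 1.559×10^-4 K/W
  R_copper = (1/0.572 − 1/0.605)/(4πk) = 0.09536/(4π·410) = 1.851×10^-5 K/W
  R_fibreglass batt = (1/0.605 − 1/0.913)/(4πk) = 0.5576/(4π·0.0320) = 1.387 K/W
  R_cork board = (1/0.913 − 1/1.55)/(4πk) = 0.4501/(4π·0.0423) = 0.8468 K/W
ΣR = 1.559×10^-4 + 1.851×10^-5 + 1.387 + 0.8468 = 2.234 K/W
Q = ΔT/ΣR = (335.8 K − 286.5 K)/2.234 = 22.07 W
From the inner boundary to the fibreglass batt/cork board interface, ΣR_partial = 1.387 K/W.
T_interface = T_in − Q·ΣR_partial = 335.8 K − (22.07)(1.387) = 305.2 K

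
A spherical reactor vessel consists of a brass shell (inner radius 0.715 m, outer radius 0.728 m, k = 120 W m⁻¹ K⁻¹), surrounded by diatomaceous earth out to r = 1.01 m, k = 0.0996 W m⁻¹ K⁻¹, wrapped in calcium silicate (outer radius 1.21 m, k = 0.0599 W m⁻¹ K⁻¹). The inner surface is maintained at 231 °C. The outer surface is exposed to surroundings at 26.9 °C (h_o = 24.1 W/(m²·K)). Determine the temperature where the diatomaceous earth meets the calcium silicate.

Series thermal resistances, inner to outer:
  R_brass = (1/0.715 − 1/0.728)/(4πk) = 0.02498/(4π·120) = 1.656×10^-5 K/W
  R_diatomaceous earth = (1/0.728 − 1/1.01)/(4πk) = 0.3835/(4π·0.0996) = 0.3064 K/W
  R_calcium silicate = (1/1.01 − 1/1.21)/(4πk) = 0.1637/(4π·0.0599) = 0.2174 K/W
  R_conv,out = 1/(4πr²h) = 1/(4π·1.21²·24.1) = 0.002255 K/W
ΣR = 1.656×10^-5 + 0.3064 + 0.2174 + 0.002255 = 0.5261 K/W
Q = ΔT/ΣR = (231 °C − 26.9 °C)/0.5261 = 387.9 W
From the inner boundary to the diatomaceous earth/calcium silicate interface, ΣR_partial = 0.3064 K/W.
T_interface = T_in − Q·ΣR_partial = 231 °C − (387.9)(0.3064) = 112 °C

T = 112 °C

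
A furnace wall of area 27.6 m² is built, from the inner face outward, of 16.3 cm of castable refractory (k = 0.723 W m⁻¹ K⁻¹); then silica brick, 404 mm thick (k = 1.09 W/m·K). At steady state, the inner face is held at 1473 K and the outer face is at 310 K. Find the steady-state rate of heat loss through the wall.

Treat each layer as a resistance in series:
  R_castable refractory = L/(kA) = 0.163/(0.723·27.6) = 0.008168 K/W
  R_silica brick = L/(kA) = 0.404/(1.09·27.6) = 0.01343 K/W
ΣR = 0.008168 + 0.01343 = 0.02160 K/W
Q = ΔT/ΣR = (1473 K − 310 K)/0.02160 = 53800 W

Q = 53800 W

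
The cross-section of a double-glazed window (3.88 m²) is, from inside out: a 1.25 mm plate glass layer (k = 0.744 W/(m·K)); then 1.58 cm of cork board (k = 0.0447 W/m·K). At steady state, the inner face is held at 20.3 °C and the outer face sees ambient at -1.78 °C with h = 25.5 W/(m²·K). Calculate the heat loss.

Resistance network (inner→outer):
  R_plate glass = L/(kA) = 0.00125/(0.744·3.88) = 4.330×10^-4 K/W
  R_cork board = L/(kA) = 0.0158/(0.0447·3.88) = 0.09110 K/W
  R_conv,out = 1/(hA) = 1/(25.5·3.88) = 0.01011 K/W
ΣR = 4.330×10^-4 + 0.09110 + 0.01011 = 0.1016 K/W
Q = ΔT/ΣR = (20.3 °C − -1.78 °C)/0.1016 = 217 W

Q = 217 W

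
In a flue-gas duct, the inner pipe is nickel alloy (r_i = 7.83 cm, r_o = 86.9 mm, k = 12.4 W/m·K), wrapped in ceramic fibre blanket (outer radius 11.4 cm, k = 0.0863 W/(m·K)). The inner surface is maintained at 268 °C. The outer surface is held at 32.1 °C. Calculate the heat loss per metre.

Q' = 470 W/m

Series thermal resistances, inner to outer:
  R'_nickel alloy = ln(0.0869/0.0783)/(2πk) = 0.1042/(2π·12.4) = 0.001338 m·K/W
  R'_ceramic fibre blanket = ln(0.114/0.0869)/(2πk) = 0.2714/(2π·0.0863) = 0.5006 m·K/W
ΣR = 0.001338 + 0.5006 = 0.5019 m·K/W
Q' = ΔT/ΣR = (268 °C − 32.1 °C)/0.5019 = 470 W/m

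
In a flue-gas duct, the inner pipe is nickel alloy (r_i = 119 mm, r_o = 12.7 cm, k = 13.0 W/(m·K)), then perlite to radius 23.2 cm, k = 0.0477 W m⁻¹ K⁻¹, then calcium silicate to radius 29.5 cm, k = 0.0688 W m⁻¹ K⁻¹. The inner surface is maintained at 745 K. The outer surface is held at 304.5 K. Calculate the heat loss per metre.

Resistance network (inner→outer):
  R'_nickel alloy = ln(0.127/0.119)/(2πk) = 0.06506/(2π·13.0) = 7.966×10^-4 m·K/W
  R'_perlite = ln(0.232/0.127)/(2πk) = 0.6026/(2π·0.0477) = 2.010 m·K/W
  R'_calcium silicate = ln(0.295/0.232)/(2πk) = 0.2402/(2π·0.0688) = 0.5557 m·K/W
ΣR = 7.966×10^-4 + 2.010 + 0.5557 = 2.566 m·K/W
Q' = ΔT/ΣR = (745 K − 304.5 K)/2.566 = 172 W/m

Q' = 172 W/m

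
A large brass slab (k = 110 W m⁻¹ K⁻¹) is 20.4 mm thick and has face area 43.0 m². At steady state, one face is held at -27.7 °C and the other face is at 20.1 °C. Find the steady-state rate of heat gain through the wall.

Q = kA·ΔT/L = 110 × 43.0 × |-27.7 °C − 20.1 °C| / 0.0204 = 1.11×10^7 W

Q = 1.11×10^7 W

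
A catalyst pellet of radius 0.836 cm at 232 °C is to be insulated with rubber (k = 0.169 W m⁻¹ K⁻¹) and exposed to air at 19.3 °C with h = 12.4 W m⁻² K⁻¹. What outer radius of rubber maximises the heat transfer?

For a sphere, r_cr = 2k_ins/h = 2·0.169/12.4 = 0.0273 m = 2.73 cm

r_cr = 2.73 cm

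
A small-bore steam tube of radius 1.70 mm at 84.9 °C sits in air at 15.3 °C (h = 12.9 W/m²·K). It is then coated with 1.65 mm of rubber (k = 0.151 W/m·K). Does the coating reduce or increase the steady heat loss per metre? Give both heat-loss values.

increases: 9.59 → 15.8 W/m

Critical radius for a cylinder: r_cr = k/h = 0.0117 m = 1.17 cm.
Outer radius after coating: r₂ = 0.00170 + 0.00165 = 0.00335 m.
Since r₁ < r_cr and r₂ ≤ r_cr, the coating moves toward the maximum at r_cr — heat loss rises.
Bare: R = 1/(2πr₁h) = 7.257 m·K/W; Q = 69.6/7.257 = 9.59 W/m.
Coated: R = R_cond + R_conv = 4.398 m·K/W; Q = 69.6/4.398 = 15.8 W/m.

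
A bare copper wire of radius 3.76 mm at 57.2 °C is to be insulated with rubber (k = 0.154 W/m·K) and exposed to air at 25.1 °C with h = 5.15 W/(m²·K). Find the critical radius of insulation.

r_cr = 2.99 cm

For a cylinder, r_cr = k_ins/h = 0.154/5.15 = 0.0299 m = 2.99 cm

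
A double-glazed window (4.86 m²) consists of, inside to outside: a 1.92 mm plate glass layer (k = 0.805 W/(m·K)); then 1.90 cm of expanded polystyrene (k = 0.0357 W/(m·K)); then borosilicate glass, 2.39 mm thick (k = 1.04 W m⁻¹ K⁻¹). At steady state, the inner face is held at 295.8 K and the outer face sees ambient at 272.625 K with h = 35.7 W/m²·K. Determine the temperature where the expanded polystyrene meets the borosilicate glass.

Treat each layer as a resistance in series:
  R_plate glass = L/(kA) = 0.00192/(0.805·4.86) = 4.908×10^-4 K/W
  R_expanded polystyrene = L/(kA) = 0.0190/(0.0357·4.86) = 0.1095 K/W
  R_borosilicate glass = L/(kA) = 0.00239/(1.04·4.86) = 4.729×10^-4 K/W
  R_conv,out = 1/(hA) = 1/(35.7·4.86) = 0.005764 K/W
ΣR = 4.908×10^-4 + 0.1095 + 4.729×10^-4 + 0.005764 = 0.1162 K/W
Q = ΔT/ΣR = (295.8 K − 272.625 K)/0.1162 = 199.4 W
From the inner boundary to the expanded polystyrene/borosilicate glass interface, ΣR_partial = 0.1100 K/W.
T_interface = T_in − Q·ΣR_partial = 295.8 K − (199.4)(0.1100) = 273.87 K

T = 273.87 K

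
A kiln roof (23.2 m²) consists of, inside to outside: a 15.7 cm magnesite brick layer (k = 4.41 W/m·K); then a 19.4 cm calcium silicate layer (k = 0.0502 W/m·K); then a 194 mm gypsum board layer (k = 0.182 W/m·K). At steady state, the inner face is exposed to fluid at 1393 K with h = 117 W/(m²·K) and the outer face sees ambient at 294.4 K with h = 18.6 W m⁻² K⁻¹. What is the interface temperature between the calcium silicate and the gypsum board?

T = 539 K

Resistance network (inner→outer):
  R_conv,in = 1/(hA) = 1/(117·23.2) = 3.684×10^-4 K/W
  R_magnesite brick = L/(kA) = 0.157/(4.41·23.2) = 0.001535 K/W
  R_calcium silicate = L/(kA) = 0.194/(0.0502·23.2) = 0.1666 K/W
  R_gypsum board = L/(kA) = 0.194/(0.182·23.2) = 0.04595 K/W
  R_conv,out = 1/(hA) = 1/(18.6·23.2) = 0.002317 K/W
ΣR = 3.684×10^-4 + 0.001535 + 0.1666 + 0.04595 + 0.002317 = 0.2168 K/W
Q = ΔT/ΣR = (1393 K − 294.4 K)/0.2168 = 5067 W
From the inner boundary to the calcium silicate/gypsum board interface, ΣR_partial = 0.1685 K/W.
T_interface = T_in − Q·ΣR_partial = 1393 K − (5067)(0.1685) = 539 K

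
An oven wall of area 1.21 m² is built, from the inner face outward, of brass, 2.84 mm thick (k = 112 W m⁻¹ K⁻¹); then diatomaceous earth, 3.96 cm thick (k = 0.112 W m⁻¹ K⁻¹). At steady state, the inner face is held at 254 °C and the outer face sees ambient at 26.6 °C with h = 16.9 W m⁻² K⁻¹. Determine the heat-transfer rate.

Series thermal resistances, inner to outer:
  R_brass = L/(kA) = 0.00284/(112·1.21) = 2.096×10^-5 K/W
  R_diatomaceous earth = L/(kA) = 0.0396/(0.112·1.21) = 0.2922 K/W
  R_conv,out = 1/(hA) = 1/(16.9·1.21) = 0.04890 K/W
ΣR = 2.096×10^-5 + 0.2922 + 0.04890 = 0.3411 K/W
Q = ΔT/ΣR = (254 °C − 26.6 °C)/0.3411 = 667 W

Q = 667 W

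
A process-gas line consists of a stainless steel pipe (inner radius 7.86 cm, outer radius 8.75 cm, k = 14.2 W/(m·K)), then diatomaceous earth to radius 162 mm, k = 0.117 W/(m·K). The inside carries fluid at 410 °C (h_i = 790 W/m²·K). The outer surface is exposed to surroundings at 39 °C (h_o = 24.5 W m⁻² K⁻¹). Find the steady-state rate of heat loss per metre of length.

Q' = 421 W/m

Treat each layer as a resistance in series:
  R'_conv,in = 1/(2πr h) = 1/(2π·0.0786·790) = 0.002563 m·K/W
  R'_stainless steel = ln(0.0875/0.0786)/(2πk) = 0.1073/(2π·14.2) = 0.001202 m·K/W
  R'_diatomaceous earth = ln(0.162/0.0875)/(2πk) = 0.6160/(2π·0.117) = 0.8379 m·K/W
  R'_conv,out = 1/(2πr h) = 1/(2π·0.162·24.5) = 0.04010 m·K/W
ΣR = 0.002563 + 0.001202 + 0.8379 + 0.04010 = 0.8818 m·K/W
Q' = ΔT/ΣR = (410 °C − 39 °C)/0.8818 = 421 W/m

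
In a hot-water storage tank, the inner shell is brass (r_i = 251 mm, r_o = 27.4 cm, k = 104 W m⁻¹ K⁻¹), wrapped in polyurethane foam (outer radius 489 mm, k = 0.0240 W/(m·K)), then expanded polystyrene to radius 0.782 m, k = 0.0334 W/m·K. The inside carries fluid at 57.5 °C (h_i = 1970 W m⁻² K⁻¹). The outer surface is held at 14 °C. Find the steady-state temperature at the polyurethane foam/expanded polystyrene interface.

Resistance network (inner→outer):
  R_conv,in = 1/(4πr²h) = 1/(4π·0.251²·1970) = 6.412×10^-4 K/W
  R_brass = (1/0.251 − 1/0.274)/(4πk) = 0.3344/(4π·104) = 2.559×10^-4 K/W
  R_polyurethane foam = (1/0.274 − 1/0.489)/(4πk) = 1.605/(4π·0.0240) = 5.321 K/W
  R_expanded polystyrene = (1/0.489 − 1/0.782)/(4πk) = 0.7662/(4π·0.0334) = 1.826 K/W
ΣR = 6.412×10^-4 + 2.559×10^-4 + 5.321 + 1.826 = 7.148 K/W
Q = ΔT/ΣR = (57.5 °C − 14 °C)/7.148 = 6.086 W
From the inner boundary to the polyurethane foam/expanded polystyrene interface, ΣR_partial = 5.322 K/W.
T_interface = T_in − Q·ΣR_partial = 57.5 °C − (6.086)(5.322) = 25.1 °C

T = 25.1 °C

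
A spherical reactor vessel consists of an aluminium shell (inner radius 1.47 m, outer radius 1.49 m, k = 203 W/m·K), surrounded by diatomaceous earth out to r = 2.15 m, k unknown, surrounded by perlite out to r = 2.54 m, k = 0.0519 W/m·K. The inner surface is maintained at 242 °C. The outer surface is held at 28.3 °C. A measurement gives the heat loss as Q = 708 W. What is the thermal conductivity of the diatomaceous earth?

k = 0.0852 W/m·K

ΣR = ΔT/Q = |242 − 28.3|/708 = 0.3018 K/W
Known resistances:
  R_aluminium = (1/1.47 − 1/1.49)/(4πk) = 0.009131/(4π·203) = 3.579×10^-6 K/W
  R_perlite = (1/2.15 − 1/2.54)/(4πk) = 0.07142/(4π·0.0519) = 0.1095 K/W
R_diatomaceous earth = ΣR − ΣR_known = 0.3018 − 0.1095 = 0.1923 K/W
(1/r₁−1/r₂)/(4πk) = 0.1923 ⇒ k = 0.2060/(4π·0.1923) = 0.0852 W/m·K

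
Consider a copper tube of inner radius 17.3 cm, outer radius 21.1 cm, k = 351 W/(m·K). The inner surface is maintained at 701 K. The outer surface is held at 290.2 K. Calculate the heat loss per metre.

Q' = 4560 kW/m

Q' = 2πk·ΔT/ln(r₂/r₁) = 2π × 351 × 410.8 / ln(0.211/0.173) = 4.56×10^6 W/m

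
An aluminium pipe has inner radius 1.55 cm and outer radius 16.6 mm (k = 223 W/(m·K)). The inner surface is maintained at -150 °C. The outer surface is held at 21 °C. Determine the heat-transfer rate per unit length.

Q' = 2πk·ΔT/ln(r₂/r₁) = 2π × 223 × 171 / ln(0.0166/0.0155) = 3.49×10^6 W/m

Q' = 3.49×10^6 W/m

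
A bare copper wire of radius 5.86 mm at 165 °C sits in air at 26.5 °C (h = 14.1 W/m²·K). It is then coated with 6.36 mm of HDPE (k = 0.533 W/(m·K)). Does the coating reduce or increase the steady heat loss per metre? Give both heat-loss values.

increases: 71.9 → 121 W/m

Critical radius for a cylinder: r_cr = k/h = 0.0378 m = 3.78 cm.
Outer radius after coating: r₂ = 0.00586 + 0.00636 = 0.01222 m.
Since r₁ < r_cr and r₂ ≤ r_cr, the coating moves toward the maximum at r_cr — heat loss rises.
Bare: R = 1/(2πr₁h) = 1.926 m·K/W; Q = 138.5/1.926 = 71.9 W/m.
Coated: R = R_cond + R_conv = 1.143 m·K/W; Q = 138.5/1.143 = 121 W/m.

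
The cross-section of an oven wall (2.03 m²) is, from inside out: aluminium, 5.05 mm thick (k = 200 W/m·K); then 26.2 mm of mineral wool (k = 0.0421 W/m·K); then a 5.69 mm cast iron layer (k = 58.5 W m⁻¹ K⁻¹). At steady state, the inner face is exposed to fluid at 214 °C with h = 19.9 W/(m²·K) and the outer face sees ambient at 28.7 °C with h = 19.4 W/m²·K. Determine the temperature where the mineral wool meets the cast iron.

Treat each layer as a resistance in series:
  R_conv,in = 1/(hA) = 1/(19.9·2.03) = 0.02475 K/W
  R_aluminium = L/(kA) = 0.00505/(200·2.03) = 1.244×10^-5 K/W
  R_mineral wool = L/(kA) = 0.0262/(0.0421·2.03) = 0.3066 K/W
  R_cast iron = L/(kA) = 0.00569/(58.5·2.03) = 4.791×10^-5 K/W
  R_conv,out = 1/(hA) = 1/(19.4·2.03) = 0.02539 K/W
ΣR = 0.02475 + 1.244×10^-5 + 0.3066 + 4.791×10^-5 + 0.02539 = 0.3568 K/W
Q = ΔT/ΣR = (214 °C − 28.7 °C)/0.3568 = 519.3 W
From the inner boundary to the mineral wool/cast iron interface, ΣR_partial = 0.3314 K/W.
T_interface = T_in − Q·ΣR_partial = 214 °C − (519.3)(0.3314) = 41.9 °C

T = 41.9 °C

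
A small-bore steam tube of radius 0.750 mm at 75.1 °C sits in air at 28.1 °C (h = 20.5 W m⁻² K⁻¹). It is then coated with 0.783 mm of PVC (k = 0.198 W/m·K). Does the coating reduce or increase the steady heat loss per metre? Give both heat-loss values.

Critical radius for a cylinder: r_cr = k/h = 0.00966 m = 0.966 cm.
Outer radius after coating: r₂ = 7.50×10^-4 + 7.83×10^-4 = 0.001533 m.
Since r₁ < r_cr and r₂ ≤ r_cr, the coating moves toward the maximum at r_cr — heat loss rises.
Bare: R = 1/(2πr₁h) = 10.35 m·K/W; Q = 47/10.35 = 4.54 W/m.
Coated: R = R_cond + R_conv = 5.639 m·K/W; Q = 47/5.639 = 8.33 W/m.

increases: 4.54 → 8.33 W/m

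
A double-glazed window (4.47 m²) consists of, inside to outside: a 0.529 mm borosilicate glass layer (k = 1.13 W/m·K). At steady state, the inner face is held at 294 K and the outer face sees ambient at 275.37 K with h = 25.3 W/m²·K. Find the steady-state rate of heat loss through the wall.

Series thermal resistances, inner to outer:
  R_borosilicate glass = L/(kA) = 5.29×10^-4/(1.13·4.47) = 1.047×10^-4 K/W
  R_conv,out = 1/(hA) = 1/(25.3·4.47) = 0.008842 K/W
ΣR = 1.047×10^-4 + 0.008842 = 0.008947 K/W
Q = ΔT/ΣR = (294 K − 275.37 K)/0.008947 = 2080 W

Q = 2.08 kW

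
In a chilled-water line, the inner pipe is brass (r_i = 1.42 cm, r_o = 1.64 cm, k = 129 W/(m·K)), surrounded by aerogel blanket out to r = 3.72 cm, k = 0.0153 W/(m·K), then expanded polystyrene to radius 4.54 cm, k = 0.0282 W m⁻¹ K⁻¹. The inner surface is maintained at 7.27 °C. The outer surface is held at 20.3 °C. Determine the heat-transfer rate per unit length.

Q' = 1.35 W/m

Resistance network (inner→outer):
  R'_brass = ln(0.0164/0.0142)/(2πk) = 0.1440/(2π·129) = 1.777×10^-4 m·K/W
  R'_aerogel blanket = ln(0.0372/0.0164)/(2πk) = 0.8190/(2π·0.0153) = 8.520 m·K/W
  R'_expanded polystyrene = ln(0.0454/0.0372)/(2πk) = 0.1992/(2π·0.0282) = 1.124 m·K/W
ΣR = 1.777×10^-4 + 8.520 + 1.124 = 9.644 m·K/W
Q' = ΔT/ΣR = (7.27 °C − 20.3 °C)/9.644 = -1.35 W/m
(Negative Q' ⇒ heat flows inward; heat gain = 1.35 W/m.)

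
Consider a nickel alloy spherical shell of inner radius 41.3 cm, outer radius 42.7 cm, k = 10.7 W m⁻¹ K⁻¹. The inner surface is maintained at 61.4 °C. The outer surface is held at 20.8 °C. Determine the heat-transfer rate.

Q = 68800 W

Q = 4πk·ΔT/(1/r₁ − 1/r₂) = 4π × 10.7 × 40.6 / (1/0.413 − 1/0.427) = 68800 W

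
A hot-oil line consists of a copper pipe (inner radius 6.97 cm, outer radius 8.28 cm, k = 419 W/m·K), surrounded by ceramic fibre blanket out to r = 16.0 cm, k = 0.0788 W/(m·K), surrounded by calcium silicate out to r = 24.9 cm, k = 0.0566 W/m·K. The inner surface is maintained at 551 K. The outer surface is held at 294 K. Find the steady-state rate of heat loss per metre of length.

Resistance network (inner→outer):
  R'_copper = ln(0.0828/0.0697)/(2πk) = 0.1722/(2π·419) = 6.542×10^-5 m·K/W
  R'_ceramic fibre blanket = ln(0.160/0.0828)/(2πk) = 0.6587/(2π·0.0788) = 1.330 m·K/W
  R'_calcium silicate = ln(0.249/0.160)/(2πk) = 0.4423/(2π·0.0566) = 1.244 m·K/W
ΣR = 6.542×10^-5 + 1.330 + 1.244 = 2.574 m·K/W
Q' = ΔT/ΣR = (551 K − 294 K)/2.574 = 99.8 W/m

Q' = 99.8 W/m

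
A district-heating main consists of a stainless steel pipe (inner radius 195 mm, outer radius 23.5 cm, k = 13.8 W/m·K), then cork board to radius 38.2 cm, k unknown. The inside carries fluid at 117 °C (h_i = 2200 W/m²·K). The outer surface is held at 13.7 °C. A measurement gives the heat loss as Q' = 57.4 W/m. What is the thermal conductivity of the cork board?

k = 0.0430 W/m·K

ΣR = ΔT/Q' = |117 − 13.7|/57.4 = 1.800 m·K/W
Known resistances:
  R'_conv,in = 1/(2πr h) = 1/(2π·0.195·2200) = 3.710×10^-4 m·K/W
  R'_stainless steel = ln(0.235/0.195)/(2πk) = 0.1866/(2π·13.8) = 0.002152 m·K/W
R_cork board = ΣR − ΣR_known = 1.800 − 0.002523 = 1.797 m·K/W
ln(r₂/r₁)/(2πk) = 1.797 ⇒ k = 0.4858/(2π·1.797) = 0.0430 W/m·K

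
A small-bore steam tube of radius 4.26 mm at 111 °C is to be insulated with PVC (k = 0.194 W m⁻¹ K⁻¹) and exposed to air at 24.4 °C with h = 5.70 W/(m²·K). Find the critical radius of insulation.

r_cr = 3.40 cm

For a cylinder, r_cr = k_ins/h = 0.194/5.70 = 0.0340 m = 3.40 cm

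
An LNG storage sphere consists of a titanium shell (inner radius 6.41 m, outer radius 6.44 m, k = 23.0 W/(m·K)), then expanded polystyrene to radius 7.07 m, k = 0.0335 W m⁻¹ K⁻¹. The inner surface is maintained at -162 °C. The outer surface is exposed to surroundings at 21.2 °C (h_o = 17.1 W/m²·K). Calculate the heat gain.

Q = 5.56 kW

Resistance network (inner→outer):
  R_titanium = (1/6.41 − 1/6.44)/(4πk) = 7.267×10^-4/(4π·23.0) = 2.514×10^-6 K/W
  R_expanded polystyrene = (1/6.44 − 1/7.07)/(4πk) = 0.01384/(4π·0.0335) = 0.03287 K/W
  R_conv,out = 1/(4πr²h) = 1/(4π·7.07²·17.1) = 9.310×10^-5 K/W
ΣR = 2.514×10^-6 + 0.03287 + 9.310×10^-5 = 0.03297 K/W
Q = ΔT/ΣR = (-162 °C − 21.2 °C)/0.03297 = -5560 W
(Negative Q ⇒ heat flows inward; heat gain = 5560 W.)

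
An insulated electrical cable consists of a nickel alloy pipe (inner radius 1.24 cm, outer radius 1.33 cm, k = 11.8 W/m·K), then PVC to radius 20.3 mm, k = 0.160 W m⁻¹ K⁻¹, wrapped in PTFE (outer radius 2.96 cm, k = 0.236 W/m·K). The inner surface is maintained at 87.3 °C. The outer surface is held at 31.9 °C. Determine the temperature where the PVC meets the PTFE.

Treat each layer as a resistance in series:
  R'_nickel alloy = ln(0.0133/0.0124)/(2πk) = 0.07007/(2π·11.8) = 9.451×10^-4 m·K/W
  R'_PVC = ln(0.0203/0.0133)/(2πk) = 0.4229/(2π·0.160) = 0.4206 m·K/W
  R'_PTFE = ln(0.0296/0.0203)/(2πk) = 0.3772/(2π·0.236) = 0.2543 m·K/W
ΣR = 9.451×10^-4 + 0.4206 + 0.2543 = 0.6758 m·K/W
Q' = ΔT/ΣR = (87.3 °C − 31.9 °C)/0.6758 = 81.98 W/m
From the inner boundary to the PVC/PTFE interface, ΣR_partial = 0.4215 m·K/W.
T_interface = T_in − Q'·ΣR_partial = 87.3 °C − (81.98)(0.4215) = 52.7 °C

T = 52.7 °C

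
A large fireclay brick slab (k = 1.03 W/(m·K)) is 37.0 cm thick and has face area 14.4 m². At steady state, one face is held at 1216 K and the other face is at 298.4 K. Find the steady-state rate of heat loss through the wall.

Q = 36.8 kW

Q = kA·ΔT/L = 1.03 × 14.4 × |1216 K − 298.4 K| / 0.370 = 36800 W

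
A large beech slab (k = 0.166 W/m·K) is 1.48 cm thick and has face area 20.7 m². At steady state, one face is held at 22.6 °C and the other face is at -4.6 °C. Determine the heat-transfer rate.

Q = kA·ΔT/L = 0.166 × 20.7 × |22.6 °C − -4.6 °C| / 0.0148 = 6320 W

Q = 6.32 kW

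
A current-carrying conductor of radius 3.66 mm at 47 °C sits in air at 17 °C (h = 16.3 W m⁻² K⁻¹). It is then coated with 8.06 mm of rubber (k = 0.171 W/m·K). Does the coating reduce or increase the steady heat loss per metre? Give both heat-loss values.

increases: 11.2 → 15.7 W/m

Critical radius for a cylinder: r_cr = k/h = 0.0105 m = 1.05 cm.
Outer radius after coating: r₂ = 0.00366 + 0.00806 = 0.01172 m.
r₁ < r_cr < r₂: heat loss rises to a maximum at r_cr then falls. Whether the coating helps depends on whether Q(r₂) has dropped back below Q(r₁).
Bare: R = 1/(2πr₁h) = 2.668 m·K/W; Q = 30/2.668 = 11.2 W/m.
Coated: R = R_cond + R_conv = 1.916 m·K/W; Q = 30/1.916 = 15.7 W/m.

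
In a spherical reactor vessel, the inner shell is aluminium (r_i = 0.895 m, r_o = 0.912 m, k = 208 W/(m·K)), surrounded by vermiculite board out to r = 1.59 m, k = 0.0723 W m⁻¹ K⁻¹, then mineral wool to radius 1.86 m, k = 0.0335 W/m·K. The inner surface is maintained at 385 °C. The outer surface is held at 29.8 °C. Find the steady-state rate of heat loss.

Q = 486 W

Resistance network (inner→outer):
  R_aluminium = (1/0.895 − 1/0.912)/(4πk) = 0.02083/(4π·208) = 7.968×10^-6 K/W
  R_vermiculite board = (1/0.912 − 1/1.59)/(4πk) = 0.4676/(4π·0.0723) = 0.5146 K/W
  R_mineral wool = (1/1.59 − 1/1.86)/(4πk) = 0.09130/(4π·0.0335) = 0.2169 K/W
ΣR = 7.968×10^-6 + 0.5146 + 0.2169 = 0.7315 K/W
Q = ΔT/ΣR = (385 °C − 29.8 °C)/0.7315 = 486 W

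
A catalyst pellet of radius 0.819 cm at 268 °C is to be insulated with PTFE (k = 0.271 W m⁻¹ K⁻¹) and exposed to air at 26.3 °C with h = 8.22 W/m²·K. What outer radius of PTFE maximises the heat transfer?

r_cr = 6.59 cm

For a sphere, r_cr = 2k_ins/h = 2·0.271/8.22 = 0.0659 m = 6.59 cm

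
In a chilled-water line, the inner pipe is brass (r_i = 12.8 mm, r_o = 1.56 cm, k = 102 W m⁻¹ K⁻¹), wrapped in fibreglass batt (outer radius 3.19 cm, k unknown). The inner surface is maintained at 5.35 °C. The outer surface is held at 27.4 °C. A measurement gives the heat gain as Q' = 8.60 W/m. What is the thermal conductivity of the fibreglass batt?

ΣR = ΔT/Q' = |5.35 − 27.4|/8.60 = 2.564 m·K/W
Known resistances:
  R'_brass = ln(0.0156/0.0128)/(2πk) = 0.1978/(2π·102) = 3.087×10^-4 m·K/W
R_fibreglass batt = ΣR − ΣR_known = 2.564 − 3.087×10^-4 = 2.564 m·K/W
ln(r₂/r₁)/(2πk) = 2.564 ⇒ k = 0.7153/(2π·2.564) = 0.0444 W/m·K

k = 0.0444 W/m·K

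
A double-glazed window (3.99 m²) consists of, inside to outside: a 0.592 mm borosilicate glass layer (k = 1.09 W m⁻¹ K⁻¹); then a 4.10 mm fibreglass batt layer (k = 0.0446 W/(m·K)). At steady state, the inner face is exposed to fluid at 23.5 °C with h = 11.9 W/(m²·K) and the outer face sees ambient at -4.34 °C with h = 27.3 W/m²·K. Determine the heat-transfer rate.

Resistance network (inner→outer):
  R_conv,in = 1/(hA) = 1/(11.9·3.99) = 0.02106 K/W
  R_borosilicate glass = L/(kA) = 5.92×10^-4/(1.09·3.99) = 1.361×10^-4 K/W
  R_fibreglass batt = L/(kA) = 0.00410/(0.0446·3.99) = 0.02304 K/W
  R_conv,out = 1/(hA) = 1/(27.3·3.99) = 0.009180 K/W
ΣR = 0.02106 + 1.361×10^-4 + 0.02304 + 0.009180 = 0.05342 K/W
Q = ΔT/ΣR = (23.5 °C − -4.34 °C)/0.05342 = 521 W

Q = 521 W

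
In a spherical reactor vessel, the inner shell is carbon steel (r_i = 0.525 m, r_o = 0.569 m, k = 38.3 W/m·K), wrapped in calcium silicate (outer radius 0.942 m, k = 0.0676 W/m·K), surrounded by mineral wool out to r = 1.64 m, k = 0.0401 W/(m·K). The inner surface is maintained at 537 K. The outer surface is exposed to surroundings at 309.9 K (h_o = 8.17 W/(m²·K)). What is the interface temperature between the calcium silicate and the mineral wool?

T = 429 K

Resistance network (inner→outer):
  R_carbon steel = (1/0.525 − 1/0.569)/(4πk) = 0.1473/(4π·38.3) = 3.060×10^-4 K/W
  R_calcium silicate = (1/0.569 − 1/0.942)/(4πk) = 0.6959/(4π·0.0676) = 0.8192 K/W
  R_mineral wool = (1/0.942 − 1/1.64)/(4πk) = 0.4518/(4π·0.0401) = 0.8966 K/W
  R_conv,out = 1/(4πr²h) = 1/(4π·1.64²·8.17) = 0.003621 K/W
ΣR = 3.060×10^-4 + 0.8192 + 0.8966 + 0.003621 = 1.720 K/W
Q = ΔT/ΣR = (537 K − 309.9 K)/1.720 = 132.0 W
From the inner boundary to the calcium silicate/mineral wool interface, ΣR_partial = 0.8195 K/W.
T_interface = T_in − Q·ΣR_partial = 537 K − (132.0)(0.8195) = 429 K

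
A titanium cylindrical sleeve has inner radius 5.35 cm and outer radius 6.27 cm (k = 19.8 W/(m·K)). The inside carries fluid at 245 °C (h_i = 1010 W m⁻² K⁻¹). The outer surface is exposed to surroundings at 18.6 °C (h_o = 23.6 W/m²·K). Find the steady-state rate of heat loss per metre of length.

Resistance network (inner→outer):
  R'_conv,in = 1/(2πr h) = 1/(2π·0.0535·1010) = 0.002945 m·K/W
  R'_titanium = ln(0.0627/0.0535)/(2πk) = 0.1587/(2π·19.8) = 0.001275 m·K/W
  R'_conv,out = 1/(2πr h) = 1/(2π·0.0627·23.6) = 0.1076 m·K/W
ΣR = 0.002945 + 0.001275 + 0.1076 = 0.1118 m·K/W
Q' = ΔT/ΣR = (245 °C − 18.6 °C)/0.1118 = 2030 W/m

Q' = 2030 W/m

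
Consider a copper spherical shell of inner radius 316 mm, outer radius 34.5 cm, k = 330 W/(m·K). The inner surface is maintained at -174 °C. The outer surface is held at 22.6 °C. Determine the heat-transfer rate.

Q = 4πk·ΔT/(1/r₁ − 1/r₂) = 4π × 330 × 196.6 / (1/0.316 − 1/0.345) = 3.06×10^6 W

Q = 3060 kW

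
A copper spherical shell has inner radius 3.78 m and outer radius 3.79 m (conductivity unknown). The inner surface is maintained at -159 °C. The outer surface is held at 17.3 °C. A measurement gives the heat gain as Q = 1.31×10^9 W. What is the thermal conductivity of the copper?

ΣR = ΔT/Q = |-159 − 17.3|/1.31×10^9 = 1.346×10^-7 K/W
(1/r₁−1/r₂)/(4πk) = 1.346×10^-7 ⇒ k = 6.980×10^-4/(4π·1.346×10^-7) = 413 W/m·K

k = 413 W/m·K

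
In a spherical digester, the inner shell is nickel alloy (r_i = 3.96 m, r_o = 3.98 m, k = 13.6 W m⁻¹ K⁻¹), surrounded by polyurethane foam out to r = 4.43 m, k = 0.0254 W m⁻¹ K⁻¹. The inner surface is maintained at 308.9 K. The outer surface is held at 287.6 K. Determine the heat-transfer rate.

Resistance network (inner→outer):
  R_nickel alloy = (1/3.96 − 1/3.98)/(4πk) = 0.001269/(4π·13.6) = 7.425×10^-6 K/W
  R_polyurethane foam = (1/3.98 − 1/4.43)/(4πk) = 0.02552/(4π·0.0254) = 0.07996 K/W
ΣR = 7.425×10^-6 + 0.07996 = 0.07997 K/W
Q = ΔT/ΣR = (308.9 K − 287.6 K)/0.07997 = 266 W

Q = 266 W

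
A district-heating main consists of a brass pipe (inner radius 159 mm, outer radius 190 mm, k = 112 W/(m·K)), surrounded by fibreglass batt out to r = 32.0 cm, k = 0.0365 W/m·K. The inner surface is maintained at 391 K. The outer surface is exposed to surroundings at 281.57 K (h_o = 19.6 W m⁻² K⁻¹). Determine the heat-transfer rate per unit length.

Resistance network (inner→outer):
  R'_brass = ln(0.190/0.159)/(2πk) = 0.1781/(2π·112) = 2.531×10^-4 m·K/W
  R'_fibreglass batt = ln(0.320/0.190)/(2πk) = 0.5213/(2π·0.0365) = 2.273 m·K/W
  R'_conv,out = 1/(2πr h) = 1/(2π·0.320·19.6) = 0.02538 m·K/W
ΣR = 2.531×10^-4 + 2.273 + 0.02538 = 2.299 m·K/W
Q' = ΔT/ΣR = (391 K − 281.57 K)/2.299 = 47.6 W/m

Q' = 47.6 W/m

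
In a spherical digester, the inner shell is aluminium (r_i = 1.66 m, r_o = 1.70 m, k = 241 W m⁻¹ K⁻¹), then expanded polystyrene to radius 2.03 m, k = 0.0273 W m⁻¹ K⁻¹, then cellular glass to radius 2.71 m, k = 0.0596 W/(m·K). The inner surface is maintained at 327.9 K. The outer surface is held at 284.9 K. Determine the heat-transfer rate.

Q = 96.9 W

Treat each layer as a resistance in series:
  R_aluminium = (1/1.66 − 1/1.70)/(4πk) = 0.01417/(4π·241) = 4.680×10^-6 K/W
  R_expanded polystyrene = (1/1.70 − 1/2.03)/(4πk) = 0.09562/(4π·0.0273) = 0.2787 K/W
  R_cellular glass = (1/2.03 − 1/2.71)/(4πk) = 0.1236/(4π·0.0596) = 0.1650 K/W
ΣR = 4.680×10^-6 + 0.2787 + 0.1650 = 0.4437 K/W
Q = ΔT/ΣR = (327.9 K − 284.9 K)/0.4437 = 96.9 W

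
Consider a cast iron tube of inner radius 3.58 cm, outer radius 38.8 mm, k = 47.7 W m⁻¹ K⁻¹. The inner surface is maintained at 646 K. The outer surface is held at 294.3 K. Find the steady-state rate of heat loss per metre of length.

Q' = 1.31×10^6 W/m

Q' = 2πk·ΔT/ln(r₂/r₁) = 2π × 47.7 × 351.7 / ln(0.0388/0.0358) = 1.31×10^6 W/m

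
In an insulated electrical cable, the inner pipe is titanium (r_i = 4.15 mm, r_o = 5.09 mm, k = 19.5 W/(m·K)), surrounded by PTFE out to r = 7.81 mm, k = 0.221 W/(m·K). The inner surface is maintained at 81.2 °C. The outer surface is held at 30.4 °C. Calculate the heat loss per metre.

Resistance network (inner→outer):
  R'_titanium = ln(0.00509/0.00415)/(2πk) = 0.2042/(2π·19.5) = 0.001666 m·K/W
  R'_PTFE = ln(0.00781/0.00509)/(2πk) = 0.4281/(2π·0.221) = 0.3083 m·K/W
ΣR = 0.001666 + 0.3083 = 0.3100 m·K/W
Q' = ΔT/ΣR = (81.2 °C − 30.4 °C)/0.3100 = 164 W/m

Q' = 164 W/m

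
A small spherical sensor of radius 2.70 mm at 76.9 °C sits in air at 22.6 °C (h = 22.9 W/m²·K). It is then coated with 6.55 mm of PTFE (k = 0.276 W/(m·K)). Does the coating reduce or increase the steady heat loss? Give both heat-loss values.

increases: 0.114 → 0.467 W

Critical radius for a sphere: r_cr = 2k/h = 0.0241 m = 2.41 cm.
Outer radius after coating: r₂ = 0.00270 + 0.00655 = 0.00925 m.
Since r₁ < r_cr and r₂ ≤ r_cr, the coating moves toward the maximum at r_cr — heat loss rises.
Bare: R = 1/(4πr₁²h) = 476.7 K/W; Q = 54.3/476.7 = 0.114 W.
Coated: R = R_cond + R_conv = 116.2 K/W; Q = 54.3/116.2 = 0.467 W.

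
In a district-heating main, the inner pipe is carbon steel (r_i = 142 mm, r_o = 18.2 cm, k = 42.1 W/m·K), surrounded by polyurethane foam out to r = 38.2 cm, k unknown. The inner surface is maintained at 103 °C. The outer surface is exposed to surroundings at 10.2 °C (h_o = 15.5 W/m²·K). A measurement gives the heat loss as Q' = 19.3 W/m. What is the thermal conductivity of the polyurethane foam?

ΣR = ΔT/Q' = |103 − 10.2|/19.3 = 4.808 m·K/W
Known resistances:
  R'_carbon steel = ln(0.182/0.142)/(2πk) = 0.2482/(2π·42.1) = 9.382×10^-4 m·K/W
  R'_conv,out = 1/(2πr h) = 1/(2π·0.382·15.5) = 0.02688 m·K/W
R_polyurethane foam = ΣR − ΣR_known = 4.808 − 0.02782 = 4.780 m·K/W
ln(r₂/r₁)/(2πk) = 4.780 ⇒ k = 0.7414/(2π·4.780) = 0.0247 W/m·K

k = 0.0247 W/m·K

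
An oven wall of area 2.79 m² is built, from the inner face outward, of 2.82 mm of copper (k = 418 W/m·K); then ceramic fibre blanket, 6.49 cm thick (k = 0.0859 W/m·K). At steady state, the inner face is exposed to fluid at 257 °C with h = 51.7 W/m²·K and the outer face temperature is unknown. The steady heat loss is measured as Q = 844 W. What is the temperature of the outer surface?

Series resistances:
  R_conv,in = 1/(hA) = 1/(51.7·2.79) = 0.006933 K/W
  R_copper = L/(kA) = 0.00282/(418·2.79) = 2.418×10^-6 K/W
  R_ceramic fibre blanket = L/(kA) = 0.0649/(0.0859·2.79) = 0.2708 K/W
ΣR = 0.2777 K/W
ΔT = Q·ΣR = 844 × 0.2777 = 234.4 K
Heat flows outward, so T_out = T_in − ΔT = 257 − 234.4 = 22.6 °C

T_out = 22.6 °C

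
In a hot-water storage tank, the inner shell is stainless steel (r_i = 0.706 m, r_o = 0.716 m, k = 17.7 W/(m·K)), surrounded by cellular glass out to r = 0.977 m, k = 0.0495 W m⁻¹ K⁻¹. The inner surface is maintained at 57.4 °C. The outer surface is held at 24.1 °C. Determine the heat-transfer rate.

Resistance network (inner→outer):
  R_stainless steel = (1/0.706 − 1/0.716)/(4πk) = 0.01978/(4π·17.7) = 8.894×10^-5 K/W
  R_cellular glass = (1/0.716 − 1/0.977)/(4πk) = 0.3731/(4π·0.0495) = 0.5998 K/W
ΣR = 8.894×10^-5 + 0.5998 = 0.5999 K/W
Q = ΔT/ΣR = (57.4 °C − 24.1 °C)/0.5999 = 55.5 W

Q = 55.5 W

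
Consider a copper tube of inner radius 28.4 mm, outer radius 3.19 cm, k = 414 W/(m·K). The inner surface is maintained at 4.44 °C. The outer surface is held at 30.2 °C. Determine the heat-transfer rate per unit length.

Q' = 577 kW/m

Q' = 2πk·ΔT/ln(r₂/r₁) = 2π × 414 × 25.76 / ln(0.0319/0.0284) = 5.77×10^5 W/m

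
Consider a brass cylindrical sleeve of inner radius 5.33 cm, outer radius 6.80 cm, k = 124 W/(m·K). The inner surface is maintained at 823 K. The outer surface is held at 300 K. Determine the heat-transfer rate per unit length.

Q' = 1.67×10^6 W/m

Q' = 2πk·ΔT/ln(r₂/r₁) = 2π × 124 × 523 / ln(0.0680/0.0533) = 1.67×10^6 W/m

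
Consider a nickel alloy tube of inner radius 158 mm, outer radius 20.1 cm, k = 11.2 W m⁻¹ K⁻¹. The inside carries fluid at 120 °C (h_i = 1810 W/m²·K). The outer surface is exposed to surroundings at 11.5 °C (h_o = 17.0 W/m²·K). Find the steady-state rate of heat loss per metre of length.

Series thermal resistances, inner to outer:
  R'_conv,in = 1/(2πr h) = 1/(2π·0.158·1810) = 5.565×10^-4 m·K/W
  R'_nickel alloy = ln(0.201/0.158)/(2πk) = 0.2407/(2π·11.2) = 0.003421 m·K/W
  R'_conv,out = 1/(2πr h) = 1/(2π·0.201·17.0) = 0.04658 m·K/W
ΣR = 5.565×10^-4 + 0.003421 + 0.04658 = 0.05056 m·K/W
Q' = ΔT/ΣR = (120 °C − 11.5 °C)/0.05056 = 2150 W/m

Q' = 2.15 kW/m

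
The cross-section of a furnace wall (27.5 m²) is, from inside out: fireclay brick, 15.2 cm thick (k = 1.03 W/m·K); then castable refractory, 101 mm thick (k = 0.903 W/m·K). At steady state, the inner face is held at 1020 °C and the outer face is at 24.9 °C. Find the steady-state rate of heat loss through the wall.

Q = 1.05×10^5 W

Treat each layer as a resistance in series:
  R_fireclay brick = L/(kA) = 0.152/(1.03·27.5) = 0.005366 K/W
  R_castable refractory = L/(kA) = 0.101/(0.903·27.5) = 0.004067 K/W
ΣR = 0.005366 + 0.004067 = 0.009433 K/W
Q = ΔT/ΣR = (1020 °C − 24.9 °C)/0.009433 = 1.05×10^5 W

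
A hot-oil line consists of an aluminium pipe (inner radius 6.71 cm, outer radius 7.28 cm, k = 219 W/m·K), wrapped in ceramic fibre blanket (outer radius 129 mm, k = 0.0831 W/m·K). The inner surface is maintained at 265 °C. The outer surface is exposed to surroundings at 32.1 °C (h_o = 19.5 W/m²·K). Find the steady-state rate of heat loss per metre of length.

Series thermal resistances, inner to outer:
  R'_aluminium = ln(0.0728/0.0671)/(2πk) = 0.08153/(2π·219) = 5.925×10^-5 m·K/W
  R'_ceramic fibre blanket = ln(0.129/0.0728)/(2πk) = 0.5721/(2π·0.0831) = 1.096 m·K/W
  R'_conv,out = 1/(2πr h) = 1/(2π·0.129·19.5) = 0.06327 m·K/W
ΣR = 5.925×10^-5 + 1.096 + 0.06327 = 1.159 m·K/W
Q' = ΔT/ΣR = (265 °C − 32.1 °C)/1.159 = 201 W/m

Q' = 201 W/m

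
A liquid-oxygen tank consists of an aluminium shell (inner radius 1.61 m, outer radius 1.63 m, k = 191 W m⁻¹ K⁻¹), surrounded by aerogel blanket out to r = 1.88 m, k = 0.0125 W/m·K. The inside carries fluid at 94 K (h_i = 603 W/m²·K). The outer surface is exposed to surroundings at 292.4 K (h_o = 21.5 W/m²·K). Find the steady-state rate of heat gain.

Treat each layer as a resistance in series:
  R_conv,in = 1/(4πr²h) = 1/(4π·1.61²·603) = 5.091×10^-5 K/W
  R_aluminium = (1/1.61 − 1/1.63)/(4πk) = 0.007621/(4π·191) = 3.175×10^-6 K/W
  R_aerogel blanket = (1/1.63 − 1/1.88)/(4πk) = 0.08158/(4π·0.0125) = 0.5194 K/W
  R_conv,out = 1/(4πr²h) = 1/(4π·1.88²·21.5) = 0.001047 K/W
ΣR = 5.091×10^-5 + 3.175×10^-6 + 0.5194 + 0.001047 = 0.5205 K/W
Q = ΔT/ΣR = (94 K − 292.4 K)/0.5205 = -381 W
(Negative Q ⇒ heat flows inward; heat gain = 381 W.)

Q = 381 W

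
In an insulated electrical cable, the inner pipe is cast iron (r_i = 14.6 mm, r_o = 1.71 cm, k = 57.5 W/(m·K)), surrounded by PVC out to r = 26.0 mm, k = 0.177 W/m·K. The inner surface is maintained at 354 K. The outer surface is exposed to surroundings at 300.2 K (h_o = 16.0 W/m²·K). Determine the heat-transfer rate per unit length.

Q' = 70.8 W/m

Resistance network (inner→outer):
  R'_cast iron = ln(0.0171/0.0146)/(2πk) = 0.1581/(2π·57.5) = 4.375×10^-4 m·K/W
  R'_PVC = ln(0.0260/0.0171)/(2πk) = 0.4190/(2π·0.177) = 0.3768 m·K/W
  R'_conv,out = 1/(2πr h) = 1/(2π·0.0260·16.0) = 0.3826 m·K/W
ΣR = 4.375×10^-4 + 0.3768 + 0.3826 = 0.7598 m·K/W
Q' = ΔT/ΣR = (354 K − 300.2 K)/0.7598 = 70.8 W/m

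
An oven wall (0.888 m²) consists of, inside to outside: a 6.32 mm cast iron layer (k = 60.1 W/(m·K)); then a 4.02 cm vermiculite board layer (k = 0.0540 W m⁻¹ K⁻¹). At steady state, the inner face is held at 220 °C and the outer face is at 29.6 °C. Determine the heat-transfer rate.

Series thermal resistances, inner to outer:
  R_cast iron = L/(kA) = 0.00632/(60.1·0.888) = 1.184×10^-4 K/W
  R_vermiculite board = L/(kA) = 0.0402/(0.0540·0.888) = 0.8383 K/W
ΣR = 1.184×10^-4 + 0.8383 = 0.8384 K/W
Q = ΔT/ΣR = (220 °C − 29.6 °C)/0.8384 = 227 W

Q = 227 W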